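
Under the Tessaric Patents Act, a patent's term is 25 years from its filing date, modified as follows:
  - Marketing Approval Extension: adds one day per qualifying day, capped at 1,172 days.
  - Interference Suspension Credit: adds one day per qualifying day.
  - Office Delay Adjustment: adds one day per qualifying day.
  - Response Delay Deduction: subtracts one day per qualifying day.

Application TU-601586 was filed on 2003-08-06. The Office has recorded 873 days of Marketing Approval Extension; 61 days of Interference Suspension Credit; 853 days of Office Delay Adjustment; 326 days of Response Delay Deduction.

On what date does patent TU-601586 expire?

August 6, 2032

Base term: filing date + 25 years → 6 August 2028.
Marketing Approval Extension: 873 days (within the 1172-day cap) → +873 days → 27 December 2030.
Interference Suspension Credit: +61 days → 26 February 2031.
Office Delay Adjustment: +853 days → 28 June 2033.
Response Delay Deduction: −326 days → 6 August 2032.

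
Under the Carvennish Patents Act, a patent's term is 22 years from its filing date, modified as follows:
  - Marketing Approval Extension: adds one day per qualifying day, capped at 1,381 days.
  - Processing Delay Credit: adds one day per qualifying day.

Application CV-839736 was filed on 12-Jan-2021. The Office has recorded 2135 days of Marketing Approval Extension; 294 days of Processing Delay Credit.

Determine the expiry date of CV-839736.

Base term: filing date + 22 years → 12 January 2043.
Marketing Approval Extension: 2135 days claimed exceeds the 1381-day cap, so +1381 days → 24 October 2046.
Processing Delay Credit: +294 days → 14 August 2047.

August 14, 2047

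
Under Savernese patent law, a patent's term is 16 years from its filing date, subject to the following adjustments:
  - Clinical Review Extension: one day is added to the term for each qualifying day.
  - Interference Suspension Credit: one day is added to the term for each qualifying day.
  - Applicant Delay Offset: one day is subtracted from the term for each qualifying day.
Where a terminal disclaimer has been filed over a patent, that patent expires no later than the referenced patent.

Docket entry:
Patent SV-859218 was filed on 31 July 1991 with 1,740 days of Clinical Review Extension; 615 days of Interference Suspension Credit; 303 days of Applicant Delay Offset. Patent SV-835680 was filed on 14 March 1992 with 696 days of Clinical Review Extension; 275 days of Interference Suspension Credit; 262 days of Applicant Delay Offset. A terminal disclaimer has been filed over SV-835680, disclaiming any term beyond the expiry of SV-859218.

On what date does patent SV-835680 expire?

February 21, 2010

Natural term of SV-835680:
  Base: filing + 16 years → 14 March 2008.
  Clinical Review Extension: +696 days → 8 February 2010.
  Interference Suspension Credit: +275 days → 10 November 2010.
  Applicant Delay Offset: −262 days → 21 February 2010.
Expiry of referenced patent SV-859218:
  Base: filing + 16 years → 31 July 2007.
  Clinical Review Extension: +1740 days → 5 May 2012.
  Interference Suspension Credit: +615 days → 10 January 2014.
  Applicant Delay Offset: −303 days → 13 March 2013.
Terminal disclaimer: SV-835680 expires on the earlier of 21 February 2010 and 13 March 2013.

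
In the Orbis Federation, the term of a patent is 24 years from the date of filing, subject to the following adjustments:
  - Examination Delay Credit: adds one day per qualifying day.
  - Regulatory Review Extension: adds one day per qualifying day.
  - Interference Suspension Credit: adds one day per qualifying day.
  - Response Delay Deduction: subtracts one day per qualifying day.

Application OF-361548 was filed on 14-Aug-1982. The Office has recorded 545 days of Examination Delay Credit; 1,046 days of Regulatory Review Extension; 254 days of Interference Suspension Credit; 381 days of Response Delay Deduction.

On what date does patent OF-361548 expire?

August 17, 2010

Base term: filing date + 24 years → 14 August 2006.
Examination Delay Credit: +545 days → 10 February 2008.
Regulatory Review Extension: +1046 days → 22 December 2010.
Interference Suspension Credit: +254 days → 2 September 2011.
Response Delay Deduction: −381 days → 17 August 2010.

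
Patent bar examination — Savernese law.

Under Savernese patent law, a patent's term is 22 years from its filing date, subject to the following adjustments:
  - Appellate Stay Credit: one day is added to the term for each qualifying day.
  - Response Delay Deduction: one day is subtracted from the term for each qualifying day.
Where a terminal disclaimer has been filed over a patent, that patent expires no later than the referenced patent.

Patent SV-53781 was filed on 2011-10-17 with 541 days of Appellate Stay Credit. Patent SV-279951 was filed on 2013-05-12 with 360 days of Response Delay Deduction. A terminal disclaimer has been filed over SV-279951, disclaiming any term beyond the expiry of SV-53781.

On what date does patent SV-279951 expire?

Natural term of SV-279951:
  Base: filing + 22 years → 12 May 2035.
  Response Delay Deduction: −360 days → 17 May 2034.
Expiry of referenced patent SV-53781:
  Base: filing + 22 years → 17 October 2033.
  Appellate Stay Credit: +541 days → 11 April 2035.
Terminal disclaimer: SV-279951 expires on the earlier of 17 May 2034 and 11 April 2035.

2034-05-17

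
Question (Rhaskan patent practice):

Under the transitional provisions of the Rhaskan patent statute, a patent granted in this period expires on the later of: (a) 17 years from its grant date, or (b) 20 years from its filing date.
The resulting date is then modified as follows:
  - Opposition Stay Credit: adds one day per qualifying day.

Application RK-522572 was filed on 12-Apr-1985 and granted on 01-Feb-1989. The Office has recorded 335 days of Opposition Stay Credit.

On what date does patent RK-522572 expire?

2007-01-02

(a) grant + 17 years → 1 February 2006.
(b) filing + 20 years → 12 April 2005.
Later of the two: 1 February 2006.
Opposition Stay Credit: +335 days → 2 January 2007.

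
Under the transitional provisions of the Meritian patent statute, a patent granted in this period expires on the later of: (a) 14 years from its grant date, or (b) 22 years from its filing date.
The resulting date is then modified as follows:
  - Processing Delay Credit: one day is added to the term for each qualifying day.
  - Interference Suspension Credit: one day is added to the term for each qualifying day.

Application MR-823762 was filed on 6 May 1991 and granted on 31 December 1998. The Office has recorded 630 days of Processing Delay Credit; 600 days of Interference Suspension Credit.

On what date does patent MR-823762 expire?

(a) grant + 14 years → 31 December 2012.
(b) filing + 22 years → 6 May 2013.
Later of the two: 6 May 2013.
Processing Delay Credit: +630 days → 26 January 2015.
Interference Suspension Credit: +600 days → 17 September 2016.

2016-09-17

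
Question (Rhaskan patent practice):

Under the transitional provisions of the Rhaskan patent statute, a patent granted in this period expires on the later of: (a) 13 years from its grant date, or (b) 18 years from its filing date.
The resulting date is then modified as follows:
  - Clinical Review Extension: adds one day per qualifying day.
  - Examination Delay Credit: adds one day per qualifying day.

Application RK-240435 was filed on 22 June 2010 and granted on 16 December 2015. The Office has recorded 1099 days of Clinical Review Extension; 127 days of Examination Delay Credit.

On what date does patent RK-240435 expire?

April 25, 2032

(a) grant + 13 years → 16 December 2028.
(b) filing + 18 years → 22 June 2028.
Later of the two: 16 December 2028.
Clinical Review Extension: +1099 days → 20 December 2031.
Examination Delay Credit: +127 days → 25 April 2032.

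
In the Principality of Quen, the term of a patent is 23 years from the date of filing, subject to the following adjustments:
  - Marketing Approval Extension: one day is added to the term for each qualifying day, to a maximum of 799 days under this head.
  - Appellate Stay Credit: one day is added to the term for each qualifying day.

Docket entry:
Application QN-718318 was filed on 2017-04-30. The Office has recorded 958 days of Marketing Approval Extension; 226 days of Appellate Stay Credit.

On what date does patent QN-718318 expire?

Base term: filing date + 23 years → 30 April 2040.
Marketing Approval Extension: 958 days claimed exceeds the 799-day cap, so +799 days → 8 July 2042.
Appellate Stay Credit: +226 days → 19 February 2043.

February 19, 2043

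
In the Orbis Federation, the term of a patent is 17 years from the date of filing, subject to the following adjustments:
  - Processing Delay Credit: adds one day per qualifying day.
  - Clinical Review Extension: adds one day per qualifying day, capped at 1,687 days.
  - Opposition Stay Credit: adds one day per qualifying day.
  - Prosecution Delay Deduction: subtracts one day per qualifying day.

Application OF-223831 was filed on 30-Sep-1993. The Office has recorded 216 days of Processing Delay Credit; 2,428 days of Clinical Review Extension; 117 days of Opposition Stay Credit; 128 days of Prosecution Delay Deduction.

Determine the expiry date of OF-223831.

2015-12-05

Base term: filing date + 17 years → 30 September 2010.
Processing Delay Credit: +216 days → 4 May 2011.
Clinical Review Extension: 2428 days claimed exceeds the 1687-day cap, so +1687 days → 16 December 2015.
Opposition Stay Credit: +117 days → 11 April 2016.
Prosecution Delay Deduction: −128 days → 5 December 2015.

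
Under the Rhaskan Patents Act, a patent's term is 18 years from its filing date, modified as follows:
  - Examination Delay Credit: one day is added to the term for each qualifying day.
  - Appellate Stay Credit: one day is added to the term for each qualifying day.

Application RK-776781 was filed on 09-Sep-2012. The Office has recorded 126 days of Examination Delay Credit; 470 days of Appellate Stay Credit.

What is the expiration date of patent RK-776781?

2032-04-27

Base term: filing date + 18 years → 9 September 2030.
Examination Delay Credit: +126 days → 13 January 2031.
Appellate Stay Credit: +470 days → 27 April 2032.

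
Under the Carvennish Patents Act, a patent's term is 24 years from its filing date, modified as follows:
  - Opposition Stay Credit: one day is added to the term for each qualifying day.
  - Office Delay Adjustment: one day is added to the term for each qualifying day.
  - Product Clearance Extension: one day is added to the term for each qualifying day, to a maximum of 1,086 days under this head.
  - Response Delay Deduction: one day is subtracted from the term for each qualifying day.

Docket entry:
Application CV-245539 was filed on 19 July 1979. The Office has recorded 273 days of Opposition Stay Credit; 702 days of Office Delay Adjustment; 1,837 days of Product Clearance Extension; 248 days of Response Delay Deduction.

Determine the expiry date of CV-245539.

Base term: filing date + 24 years → 19 July 2003.
Opposition Stay Credit: +273 days → 17 April 2004.
Office Delay Adjustment: +702 days → 20 March 2006.
Product Clearance Extension: 1837 days claimed exceeds the 1086-day cap, so +1086 days → 10 March 2009.
Response Delay Deduction: −248 days → 5 July 2008.

2008-07-05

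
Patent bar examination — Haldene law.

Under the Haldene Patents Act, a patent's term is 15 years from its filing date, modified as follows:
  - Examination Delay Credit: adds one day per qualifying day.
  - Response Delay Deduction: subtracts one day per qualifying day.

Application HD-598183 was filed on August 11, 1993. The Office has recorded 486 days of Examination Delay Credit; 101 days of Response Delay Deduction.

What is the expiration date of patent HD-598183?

Base term: filing date + 15 years → 11 August 2008.
Examination Delay Credit: +486 days → 10 December 2009.
Response Delay Deduction: −101 days → 31 August 2009.

August 31, 2009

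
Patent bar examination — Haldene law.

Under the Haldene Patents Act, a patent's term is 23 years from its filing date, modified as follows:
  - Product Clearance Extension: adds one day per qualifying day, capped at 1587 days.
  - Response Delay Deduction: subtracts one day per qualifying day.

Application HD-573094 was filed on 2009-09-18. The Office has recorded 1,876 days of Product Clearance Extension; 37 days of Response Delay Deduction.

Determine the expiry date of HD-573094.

Base term: filing date + 23 years → 18 September 2032.
Product Clearance Extension: 1876 days claimed exceeds the 1587-day cap, so +1587 days → 22 January 2037.
Response Delay Deduction: −37 days → 16 December 2036.

2036-12-16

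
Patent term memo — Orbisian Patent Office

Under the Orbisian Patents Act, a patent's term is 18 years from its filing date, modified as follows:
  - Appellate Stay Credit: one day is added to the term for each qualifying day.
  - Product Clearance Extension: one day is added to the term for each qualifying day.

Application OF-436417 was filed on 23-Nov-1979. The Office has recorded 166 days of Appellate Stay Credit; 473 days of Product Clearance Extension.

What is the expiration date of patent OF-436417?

1999-08-24

Base term: filing date + 18 years → 23 November 1997.
Appellate Stay Credit: +166 days → 8 May 1998.
Product Clearance Extension: +473 days → 24 August 1999.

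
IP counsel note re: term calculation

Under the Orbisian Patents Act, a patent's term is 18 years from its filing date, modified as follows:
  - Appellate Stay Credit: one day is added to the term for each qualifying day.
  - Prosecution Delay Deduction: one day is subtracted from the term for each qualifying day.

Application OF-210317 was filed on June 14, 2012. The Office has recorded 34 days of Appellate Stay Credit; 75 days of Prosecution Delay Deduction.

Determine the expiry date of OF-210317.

May 4, 2030

Base term: filing date + 18 years → 14 June 2030.
Appellate Stay Credit: +34 days → 18 July 2030.
Prosecution Delay Deduction: −75 days → 4 May 2030.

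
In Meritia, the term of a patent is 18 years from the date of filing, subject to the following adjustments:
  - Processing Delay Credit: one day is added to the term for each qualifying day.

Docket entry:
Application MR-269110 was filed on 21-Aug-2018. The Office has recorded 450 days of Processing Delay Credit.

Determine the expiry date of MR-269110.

November 14, 2037

Base term: filing date + 18 years → 21 August 2036.
Processing Delay Credit: +450 days → 14 November 2037.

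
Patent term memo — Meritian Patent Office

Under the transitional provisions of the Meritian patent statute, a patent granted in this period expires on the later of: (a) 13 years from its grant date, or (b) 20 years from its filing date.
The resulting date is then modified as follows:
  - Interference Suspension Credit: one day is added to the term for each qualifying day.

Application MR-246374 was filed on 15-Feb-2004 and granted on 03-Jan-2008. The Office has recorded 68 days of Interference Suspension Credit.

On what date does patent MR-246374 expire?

(a) grant + 13 years → 3 January 2021.
(b) filing + 20 years → 15 February 2024.
Later of the two: 15 February 2024.
Interference Suspension Credit: +68 days → 23 April 2024.

2024-04-23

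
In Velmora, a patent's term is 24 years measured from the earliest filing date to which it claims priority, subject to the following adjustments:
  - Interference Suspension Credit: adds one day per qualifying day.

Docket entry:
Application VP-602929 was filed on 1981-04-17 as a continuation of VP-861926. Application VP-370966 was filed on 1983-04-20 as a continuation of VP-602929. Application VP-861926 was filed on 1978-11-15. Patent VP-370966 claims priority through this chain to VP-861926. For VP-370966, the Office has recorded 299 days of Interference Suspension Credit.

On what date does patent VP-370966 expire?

September 10, 2003

Earliest priority filing: 15 November 1978.
Base term: 15 November 1978 + 24 years → 15 November 2002.
Interference Suspension Credit: +299 days → 10 September 2003.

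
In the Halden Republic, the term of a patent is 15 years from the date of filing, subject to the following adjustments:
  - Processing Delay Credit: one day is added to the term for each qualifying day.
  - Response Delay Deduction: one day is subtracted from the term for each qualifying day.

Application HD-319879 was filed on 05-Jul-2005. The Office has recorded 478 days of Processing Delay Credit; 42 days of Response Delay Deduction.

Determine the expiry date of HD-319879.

September 14, 2021

Base term: filing date + 15 years → 5 July 2020.
Processing Delay Credit: +478 days → 26 October 2021.
Response Delay Deduction: −42 days → 14 September 2021.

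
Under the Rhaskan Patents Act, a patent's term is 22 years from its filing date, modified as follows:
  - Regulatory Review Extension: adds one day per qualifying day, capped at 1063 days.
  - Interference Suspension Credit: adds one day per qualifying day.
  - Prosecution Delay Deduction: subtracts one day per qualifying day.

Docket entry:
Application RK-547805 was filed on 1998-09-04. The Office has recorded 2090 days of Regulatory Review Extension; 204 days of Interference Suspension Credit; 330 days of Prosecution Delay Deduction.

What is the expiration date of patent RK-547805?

March 30, 2023

Base term: filing date + 22 years → 4 September 2020.
Regulatory Review Extension: 2090 days claimed exceeds the 1063-day cap, so +1063 days → 3 August 2023.
Interference Suspension Credit: +204 days → 23 February 2024.
Prosecution Delay Deduction: −330 days → 30 March 2023.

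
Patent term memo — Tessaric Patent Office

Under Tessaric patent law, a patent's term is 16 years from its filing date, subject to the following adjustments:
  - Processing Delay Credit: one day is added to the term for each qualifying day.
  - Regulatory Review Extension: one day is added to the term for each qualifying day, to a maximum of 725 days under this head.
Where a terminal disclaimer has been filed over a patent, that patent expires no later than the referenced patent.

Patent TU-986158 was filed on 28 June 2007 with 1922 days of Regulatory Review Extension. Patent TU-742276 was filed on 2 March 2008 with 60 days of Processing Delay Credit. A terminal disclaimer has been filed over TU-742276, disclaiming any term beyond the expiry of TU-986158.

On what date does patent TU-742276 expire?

2024-05-01

Natural term of TU-742276:
  Base: filing + 16 years → 2 March 2024.
  Processing Delay Credit: +60 days → 1 May 2024.
Expiry of referenced patent TU-986158:
  Base: filing + 16 years → 28 June 2023.
  Regulatory Review Extension: 1922 days claimed exceeds the 725-day cap, so +725 days → 22 June 2025.
Terminal disclaimer: TU-742276 expires on the earlier of 1 May 2024 and 22 June 2025.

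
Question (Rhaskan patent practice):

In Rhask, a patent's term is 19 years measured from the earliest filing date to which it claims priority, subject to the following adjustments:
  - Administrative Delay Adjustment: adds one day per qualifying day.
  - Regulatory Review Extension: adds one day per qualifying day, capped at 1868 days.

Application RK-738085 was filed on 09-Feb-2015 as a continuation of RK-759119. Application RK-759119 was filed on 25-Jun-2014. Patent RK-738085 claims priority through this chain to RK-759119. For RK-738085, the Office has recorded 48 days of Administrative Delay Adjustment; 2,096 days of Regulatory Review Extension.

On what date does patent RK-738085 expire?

Earliest priority filing: 25 June 2014.
Base term: 25 June 2014 + 19 years → 25 June 2033.
Administrative Delay Adjustment: +48 days → 12 August 2033.
Regulatory Review Extension: 2096 days claimed exceeds the 1868-day cap, so +1868 days → 23 September 2038.

September 23, 2038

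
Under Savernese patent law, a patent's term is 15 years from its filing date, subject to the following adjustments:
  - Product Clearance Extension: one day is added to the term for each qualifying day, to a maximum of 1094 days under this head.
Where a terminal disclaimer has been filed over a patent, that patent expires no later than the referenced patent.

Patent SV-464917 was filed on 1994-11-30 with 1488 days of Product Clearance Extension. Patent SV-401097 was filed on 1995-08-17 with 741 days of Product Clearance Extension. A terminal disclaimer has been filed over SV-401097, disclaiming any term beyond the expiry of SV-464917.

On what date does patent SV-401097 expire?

August 27, 2012

Natural term of SV-401097:
  Base: filing + 15 years → 17 August 2010.
  Product Clearance Extension: 741 days (within the 1094-day cap) → +741 days → 27 August 2012.
Expiry of referenced patent SV-464917:
  Base: filing + 15 years → 30 November 2009.
  Product Clearance Extension: 1488 days claimed exceeds the 1094-day cap, so +1094 days → 28 November 2012.
Terminal disclaimer: SV-401097 expires on the earlier of 27 August 2012 and 28 November 2012.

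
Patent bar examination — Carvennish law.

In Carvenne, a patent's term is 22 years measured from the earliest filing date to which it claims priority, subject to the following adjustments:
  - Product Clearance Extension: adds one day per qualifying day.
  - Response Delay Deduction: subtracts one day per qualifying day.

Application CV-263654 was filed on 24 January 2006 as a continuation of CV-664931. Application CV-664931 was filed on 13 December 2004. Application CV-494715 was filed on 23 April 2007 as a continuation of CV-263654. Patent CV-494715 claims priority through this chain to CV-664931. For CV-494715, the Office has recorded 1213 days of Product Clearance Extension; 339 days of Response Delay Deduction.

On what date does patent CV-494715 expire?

Earliest priority filing: 13 December 2004.
Base term: 13 December 2004 + 22 years → 13 December 2026.
Product Clearance Extension: +1213 days → 9 April 2030.
Response Delay Deduction: −339 days → 5 May 2029.

May 5, 2029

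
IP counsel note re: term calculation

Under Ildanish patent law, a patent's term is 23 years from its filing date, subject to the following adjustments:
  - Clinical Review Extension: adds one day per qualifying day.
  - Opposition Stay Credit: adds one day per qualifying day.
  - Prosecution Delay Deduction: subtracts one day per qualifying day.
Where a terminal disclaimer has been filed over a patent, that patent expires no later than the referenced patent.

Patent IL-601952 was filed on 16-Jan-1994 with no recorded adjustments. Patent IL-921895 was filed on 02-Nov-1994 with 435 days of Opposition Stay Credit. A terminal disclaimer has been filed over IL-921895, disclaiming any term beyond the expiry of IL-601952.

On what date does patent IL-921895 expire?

January 16, 2017

Natural term of IL-921895:
  Base: filing + 23 years → 2 November 2017.
  Opposition Stay Credit: +435 days → 11 January 2019.
Expiry of referenced patent IL-601952:
  Base: filing + 23 years → 16 January 2017.
Terminal disclaimer: IL-921895 expires on the earlier of 11 January 2019 and 16 January 2017.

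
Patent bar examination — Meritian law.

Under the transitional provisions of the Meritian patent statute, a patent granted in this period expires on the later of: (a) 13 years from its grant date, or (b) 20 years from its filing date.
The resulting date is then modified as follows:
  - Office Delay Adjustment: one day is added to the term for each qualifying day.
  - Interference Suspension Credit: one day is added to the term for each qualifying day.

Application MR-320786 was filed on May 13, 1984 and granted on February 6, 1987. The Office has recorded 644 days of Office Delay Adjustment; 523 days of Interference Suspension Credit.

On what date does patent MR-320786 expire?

(a) grant + 13 years → 6 February 2000.
(b) filing + 20 years → 13 May 2004.
Later of the two: 13 May 2004.
Office Delay Adjustment: +644 days → 16 February 2006.
Interference Suspension Credit: +523 days → 24 July 2007.

2007-07-24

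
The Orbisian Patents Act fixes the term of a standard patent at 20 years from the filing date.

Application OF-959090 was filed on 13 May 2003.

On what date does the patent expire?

May 13, 2023

Filing date + 20 years → 13 May 2023.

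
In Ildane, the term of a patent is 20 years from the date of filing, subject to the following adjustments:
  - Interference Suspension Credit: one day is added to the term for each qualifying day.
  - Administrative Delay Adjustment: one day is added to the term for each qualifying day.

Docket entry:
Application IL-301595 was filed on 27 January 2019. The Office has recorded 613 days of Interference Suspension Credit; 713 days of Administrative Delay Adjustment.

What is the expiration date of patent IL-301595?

Base term: filing date + 20 years → 27 January 2039.
Interference Suspension Credit: +613 days → 1 October 2040.
Administrative Delay Adjustment: +713 days → 14 September 2042.

September 14, 2042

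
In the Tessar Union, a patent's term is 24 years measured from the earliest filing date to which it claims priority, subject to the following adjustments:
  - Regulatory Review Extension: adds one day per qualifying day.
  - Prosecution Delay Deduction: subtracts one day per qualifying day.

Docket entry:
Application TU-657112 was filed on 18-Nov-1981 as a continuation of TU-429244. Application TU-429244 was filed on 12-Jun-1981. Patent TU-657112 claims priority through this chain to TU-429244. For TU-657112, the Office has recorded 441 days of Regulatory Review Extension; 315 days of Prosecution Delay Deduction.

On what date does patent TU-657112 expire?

2005-10-16

Earliest priority filing: 12 June 1981.
Base term: 12 June 1981 + 24 years → 12 June 2005.
Regulatory Review Extension: +441 days → 27 August 2006.
Prosecution Delay Deduction: −315 days → 16 October 2005.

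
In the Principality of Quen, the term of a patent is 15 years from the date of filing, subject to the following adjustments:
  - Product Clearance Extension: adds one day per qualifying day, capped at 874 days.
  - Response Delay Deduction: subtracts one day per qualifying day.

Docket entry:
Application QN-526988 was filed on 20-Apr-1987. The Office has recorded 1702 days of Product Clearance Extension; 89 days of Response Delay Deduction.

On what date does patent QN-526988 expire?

Base term: filing date + 15 years → 20 April 2002.
Product Clearance Extension: 1702 days claimed exceeds the 874-day cap, so +874 days → 10 September 2004.
Response Delay Deduction: −89 days → 13 June 2004.

June 13, 2004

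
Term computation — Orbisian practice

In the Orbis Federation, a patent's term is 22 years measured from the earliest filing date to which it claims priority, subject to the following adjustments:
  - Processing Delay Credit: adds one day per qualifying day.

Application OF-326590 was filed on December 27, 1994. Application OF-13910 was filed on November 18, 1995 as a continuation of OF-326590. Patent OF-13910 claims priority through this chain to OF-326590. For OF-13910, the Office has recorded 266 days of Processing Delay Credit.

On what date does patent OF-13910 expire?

September 19, 2017

Earliest priority filing: 27 December 1994.
Base term: 27 December 1994 + 22 years → 27 December 2016.
Processing Delay Credit: +266 days → 19 September 2017.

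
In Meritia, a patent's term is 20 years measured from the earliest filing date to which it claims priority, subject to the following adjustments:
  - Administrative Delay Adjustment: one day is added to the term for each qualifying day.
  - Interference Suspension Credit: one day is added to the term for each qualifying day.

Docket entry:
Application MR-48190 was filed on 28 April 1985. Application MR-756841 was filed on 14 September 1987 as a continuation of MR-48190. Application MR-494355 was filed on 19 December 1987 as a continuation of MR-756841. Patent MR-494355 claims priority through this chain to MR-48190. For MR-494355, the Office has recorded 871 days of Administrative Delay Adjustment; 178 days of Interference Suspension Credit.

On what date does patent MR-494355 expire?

Earliest priority filing: 28 April 1985.
Base term: 28 April 1985 + 20 years → 28 April 2005.
Administrative Delay Adjustment: +871 days → 16 September 2007.
Interference Suspension Credit: +178 days → 12 March 2008.

March 12, 2008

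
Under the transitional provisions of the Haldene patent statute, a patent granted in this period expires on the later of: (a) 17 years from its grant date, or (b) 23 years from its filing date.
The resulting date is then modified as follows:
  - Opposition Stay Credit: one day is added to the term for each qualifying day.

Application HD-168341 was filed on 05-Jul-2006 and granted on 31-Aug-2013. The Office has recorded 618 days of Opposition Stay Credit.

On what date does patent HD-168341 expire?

(a) grant + 17 years → 31 August 2030.
(b) filing + 23 years → 5 July 2029.
Later of the two: 31 August 2030.
Opposition Stay Credit: +618 days → 10 May 2032.

May 10, 2032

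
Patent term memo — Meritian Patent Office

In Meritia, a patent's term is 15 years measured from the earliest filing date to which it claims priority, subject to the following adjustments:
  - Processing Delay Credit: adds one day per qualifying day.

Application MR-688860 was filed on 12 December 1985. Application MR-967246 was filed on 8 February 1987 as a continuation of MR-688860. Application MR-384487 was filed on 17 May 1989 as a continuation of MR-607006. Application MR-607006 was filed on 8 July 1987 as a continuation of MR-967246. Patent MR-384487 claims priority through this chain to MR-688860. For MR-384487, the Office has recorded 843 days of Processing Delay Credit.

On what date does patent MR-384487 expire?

April 4, 2003

Earliest priority filing: 12 December 1985.
Base term: 12 December 1985 + 15 years → 12 December 2000.
Processing Delay Credit: +843 days → 4 April 2003.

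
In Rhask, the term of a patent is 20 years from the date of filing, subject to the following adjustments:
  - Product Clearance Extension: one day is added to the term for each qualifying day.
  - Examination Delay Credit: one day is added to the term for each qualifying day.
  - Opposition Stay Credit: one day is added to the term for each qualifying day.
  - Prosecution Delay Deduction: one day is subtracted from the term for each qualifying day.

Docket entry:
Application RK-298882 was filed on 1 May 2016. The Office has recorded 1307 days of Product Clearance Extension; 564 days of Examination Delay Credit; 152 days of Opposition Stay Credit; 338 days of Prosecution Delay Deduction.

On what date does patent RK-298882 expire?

Base term: filing date + 20 years → 1 May 2036.
Product Clearance Extension: +1307 days → 29 November 2039.
Examination Delay Credit: +564 days → 15 June 2041.
Opposition Stay Credit: +152 days → 14 November 2041.
Prosecution Delay Deduction: −338 days → 11 December 2040.

2040-12-11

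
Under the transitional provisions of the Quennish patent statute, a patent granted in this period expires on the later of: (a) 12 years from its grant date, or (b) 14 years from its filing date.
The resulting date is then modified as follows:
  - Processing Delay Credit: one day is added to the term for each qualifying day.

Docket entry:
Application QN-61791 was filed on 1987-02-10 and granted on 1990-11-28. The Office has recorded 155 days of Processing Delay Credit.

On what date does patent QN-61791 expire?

(a) grant + 12 years → 28 November 2002.
(b) filing + 14 years → 10 February 2001.
Later of the two: 28 November 2002.
Processing Delay Credit: +155 days → 2 May 2003.

May 2, 2003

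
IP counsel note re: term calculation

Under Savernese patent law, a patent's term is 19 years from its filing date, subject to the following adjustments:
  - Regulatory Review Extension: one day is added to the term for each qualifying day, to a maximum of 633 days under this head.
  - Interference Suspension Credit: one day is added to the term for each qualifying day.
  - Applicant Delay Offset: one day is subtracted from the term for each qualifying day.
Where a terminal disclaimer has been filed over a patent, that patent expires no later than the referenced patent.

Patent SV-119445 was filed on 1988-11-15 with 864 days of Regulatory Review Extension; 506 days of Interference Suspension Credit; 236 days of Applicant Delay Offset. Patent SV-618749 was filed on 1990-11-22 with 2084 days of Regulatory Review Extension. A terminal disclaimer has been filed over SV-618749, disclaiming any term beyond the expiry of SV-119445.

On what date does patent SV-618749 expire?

2010-05-06

Natural term of SV-618749:
  Base: filing + 19 years → 22 November 2009.
  Regulatory Review Extension: 2084 days claimed exceeds the 633-day cap, so +633 days → 17 August 2011.
Expiry of referenced patent SV-119445:
  Base: filing + 19 years → 15 November 2007.
  Regulatory Review Extension: 864 days claimed exceeds the 633-day cap, so +633 days → 9 August 2009.
  Interference Suspension Credit: +506 days → 28 December 2010.
  Applicant Delay Offset: −236 days → 6 May 2010.
Terminal disclaimer: SV-618749 expires on the earlier of 17 August 2011 and 6 May 2010.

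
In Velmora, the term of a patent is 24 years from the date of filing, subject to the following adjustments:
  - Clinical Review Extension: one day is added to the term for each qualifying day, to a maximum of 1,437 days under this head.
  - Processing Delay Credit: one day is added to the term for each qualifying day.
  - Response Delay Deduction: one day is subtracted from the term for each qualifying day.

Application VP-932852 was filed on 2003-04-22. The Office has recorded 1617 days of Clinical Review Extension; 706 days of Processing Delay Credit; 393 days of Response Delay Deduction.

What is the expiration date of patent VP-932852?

Base term: filing date + 24 years → 22 April 2027.
Clinical Review Extension: 1617 days claimed exceeds the 1437-day cap, so +1437 days → 29 March 2031.
Processing Delay Credit: +706 days → 4 March 2033.
Response Delay Deduction: −393 days → 5 February 2032.

2032-02-05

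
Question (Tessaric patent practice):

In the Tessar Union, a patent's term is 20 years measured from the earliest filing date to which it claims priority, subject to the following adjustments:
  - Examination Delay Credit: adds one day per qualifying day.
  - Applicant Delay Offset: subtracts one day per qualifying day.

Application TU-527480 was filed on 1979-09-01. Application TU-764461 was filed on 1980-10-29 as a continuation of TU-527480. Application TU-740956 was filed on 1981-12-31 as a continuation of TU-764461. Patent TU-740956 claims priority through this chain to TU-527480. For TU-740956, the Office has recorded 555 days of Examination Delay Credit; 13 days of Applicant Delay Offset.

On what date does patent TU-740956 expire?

February 24, 2001

Earliest priority filing: 1 September 1979.
Base term: 1 September 1979 + 20 years → 1 September 1999.
Examination Delay Credit: +555 days → 9 March 2001.
Applicant Delay Offset: −13 days → 24 February 2001.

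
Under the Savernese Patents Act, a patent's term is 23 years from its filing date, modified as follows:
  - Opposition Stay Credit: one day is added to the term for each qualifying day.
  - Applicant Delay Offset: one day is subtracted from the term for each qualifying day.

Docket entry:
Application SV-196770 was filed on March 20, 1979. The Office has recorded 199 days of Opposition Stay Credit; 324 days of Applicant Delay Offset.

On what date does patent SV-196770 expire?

Base term: filing date + 23 years → 20 March 2002.
Opposition Stay Credit: +199 days → 5 October 2002.
Applicant Delay Offset: −324 days → 15 November 2001.

2001-11-15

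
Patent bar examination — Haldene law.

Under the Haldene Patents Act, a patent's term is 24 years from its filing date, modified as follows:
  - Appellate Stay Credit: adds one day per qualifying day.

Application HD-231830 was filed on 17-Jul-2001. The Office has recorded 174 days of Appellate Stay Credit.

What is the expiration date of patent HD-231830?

Base term: filing date + 24 years → 17 July 2025.
Appellate Stay Credit: +174 days → 7 January 2026.

January 7, 2026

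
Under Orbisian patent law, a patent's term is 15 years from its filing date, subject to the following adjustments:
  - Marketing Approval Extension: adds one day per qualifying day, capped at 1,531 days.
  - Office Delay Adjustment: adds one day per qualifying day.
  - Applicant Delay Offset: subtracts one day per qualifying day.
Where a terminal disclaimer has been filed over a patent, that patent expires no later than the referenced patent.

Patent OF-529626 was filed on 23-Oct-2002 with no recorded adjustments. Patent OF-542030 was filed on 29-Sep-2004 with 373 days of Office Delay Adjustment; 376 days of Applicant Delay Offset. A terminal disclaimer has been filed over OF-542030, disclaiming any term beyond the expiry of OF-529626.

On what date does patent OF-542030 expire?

October 23, 2017

Natural term of OF-542030:
  Base: filing + 15 years → 29 September 2019.
  Office Delay Adjustment: +373 days → 6 October 2020.
  Applicant Delay Offset: −376 days → 26 September 2019.
Expiry of referenced patent OF-529626:
  Base: filing + 15 years → 23 October 2017.
Terminal disclaimer: OF-542030 expires on the earlier of 26 September 2019 and 23 October 2017.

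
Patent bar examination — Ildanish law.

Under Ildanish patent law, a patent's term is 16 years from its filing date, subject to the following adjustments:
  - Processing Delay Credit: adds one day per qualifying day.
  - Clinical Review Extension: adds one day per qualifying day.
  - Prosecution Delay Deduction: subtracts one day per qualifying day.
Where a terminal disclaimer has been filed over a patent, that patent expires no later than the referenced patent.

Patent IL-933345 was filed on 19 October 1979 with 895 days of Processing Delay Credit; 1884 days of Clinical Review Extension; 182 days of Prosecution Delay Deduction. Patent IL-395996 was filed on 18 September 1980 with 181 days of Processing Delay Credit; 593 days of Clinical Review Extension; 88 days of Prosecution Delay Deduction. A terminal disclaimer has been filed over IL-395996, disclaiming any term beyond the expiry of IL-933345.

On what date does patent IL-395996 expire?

Natural term of IL-395996:
  Base: filing + 16 years → 18 September 1996.
  Processing Delay Credit: +181 days → 18 March 1997.
  Clinical Review Extension: +593 days → 1 November 1998.
  Prosecution Delay Deduction: −88 days → 5 August 1998.
Expiry of referenced patent IL-933345:
  Base: filing + 16 years → 19 October 1995.
  Processing Delay Credit: +895 days → 1 April 1998.
  Clinical Review Extension: +1884 days → 29 May 2003.
  Prosecution Delay Deduction: −182 days → 28 November 2002.
Terminal disclaimer: IL-395996 expires on the earlier of 5 August 1998 and 28 November 2002.

August 5, 1998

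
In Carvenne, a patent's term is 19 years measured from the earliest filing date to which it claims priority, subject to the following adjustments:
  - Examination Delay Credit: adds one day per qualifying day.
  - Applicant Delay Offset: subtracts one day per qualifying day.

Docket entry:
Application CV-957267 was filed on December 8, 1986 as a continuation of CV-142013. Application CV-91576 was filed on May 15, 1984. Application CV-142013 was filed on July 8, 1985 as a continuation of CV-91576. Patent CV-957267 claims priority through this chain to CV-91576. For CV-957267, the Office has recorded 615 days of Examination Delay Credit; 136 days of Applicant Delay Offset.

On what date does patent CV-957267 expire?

September 5, 2004

Earliest priority filing: 15 May 1984.
Base term: 15 May 1984 + 19 years → 15 May 2003.
Examination Delay Credit: +615 days → 19 January 2005.
Applicant Delay Offset: −136 days → 5 September 2004.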